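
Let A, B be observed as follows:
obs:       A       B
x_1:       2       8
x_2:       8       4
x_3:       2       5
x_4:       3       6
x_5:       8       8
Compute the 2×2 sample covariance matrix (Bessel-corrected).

Step 1 — column means:
  mean(A) = (2 + 8 + 2 + 3 + 8) / 5 = 23/5 = 4.6
  mean(B) = (8 + 4 + 5 + 6 + 8) / 5 = 31/5 = 6.2

Step 2 — sample covariance S[i,j] = (1/(n-1)) · Σ_k (x_{k,i} - mean_i) · (x_{k,j} - mean_j), with n-1 = 4.
  S[A,A] = ((-2.6)·(-2.6) + (3.4)·(3.4) + (-2.6)·(-2.6) + (-1.6)·(-1.6) + (3.4)·(3.4)) / 4 = 39.2/4 = 9.8
  S[A,B] = ((-2.6)·(1.8) + (3.4)·(-2.2) + (-2.6)·(-1.2) + (-1.6)·(-0.2) + (3.4)·(1.8)) / 4 = -2.6/4 = -0.65
  S[B,B] = ((1.8)·(1.8) + (-2.2)·(-2.2) + (-1.2)·(-1.2) + (-0.2)·(-0.2) + (1.8)·(1.8)) / 4 = 12.8/4 = 3.2

S is symmetric (S[j,i] = S[i,j]). Assembling:

S = [[9.8, -0.65],
 [-0.65, 3.2]]


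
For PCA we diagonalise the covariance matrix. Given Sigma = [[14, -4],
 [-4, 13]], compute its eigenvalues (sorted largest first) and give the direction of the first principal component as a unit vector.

Step 1 — characteristic polynomial of 2×2 Sigma:
  det(Sigma - λI) = λ² - trace · λ + det = 0.
  trace = 14 + 13 = 27, det = 14·13 - (-4)² = 166.
Step 2 — discriminant:
  Δ = trace² - 4·det = 729 - 664 = 65.
Step 3 — eigenvalues:
  λ = (trace ± √Δ)/2 = (27 ± 8.0623)/2,
  λ_1 = 17.5311,  λ_2 = 9.4689.

Step 4 — unit eigenvector for λ_1: solve (Sigma - λ_1 I)v = 0. First row:
  (14 - 17.5311)·v_x + (-4)·v_y = 0, i.e. (-3.5311)·v_x + (-4)·v_y = 0,
  so v ∝ (b, λ_1 - a) = (-4, 3.5311); multiply by -1 so the first entry is positive: u = (4, -3.5311).
  ||u|| = √((4)² + (-3.5311)²) = √(28.4689) ≈ 5.3356,
  v_1 = u/||u|| ≈ (0.7497, -0.6618) (||v_1|| = 1).

λ_1 = 17.5311,  λ_2 = 9.4689;  v_1 ≈ (0.7497, -0.6618)


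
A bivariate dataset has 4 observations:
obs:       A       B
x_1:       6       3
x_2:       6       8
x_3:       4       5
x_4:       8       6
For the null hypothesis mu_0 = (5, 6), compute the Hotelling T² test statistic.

Step 1 — sample mean vector:
  mean(A) = (6 + 6 + 4 + 8) / 4 = 24/4 = 6
  mean(B) = (3 + 8 + 5 + 6) / 4 = 22/4 = 5.5
  x̄ = (6, 5.5),  deviation x̄ - mu_0 = (6, 5.5) - (5, 6) = (1, -0.5).

Step 2 — sample covariance matrix, S[i,j] = (1/(n-1)) · Σ_k (x_{k,i} - mean_i) · (x_{k,j} - mean_j), divisor n-1 = 3:
  S[A,A] = ((0)·(0) + (0)·(0) + (-2)·(-2) + (2)·(2)) / 3 = 8/3 = 2.6667
  S[A,B] = ((0)·(-2.5) + (0)·(2.5) + (-2)·(-0.5) + (2)·(0.5)) / 3 = 2/3 = 0.6667
  S[B,B] = ((-2.5)·(-2.5) + (2.5)·(2.5) + (-0.5)·(-0.5) + (0.5)·(0.5)) / 3 = 13/3 = 4.3333
  S = [[2.6667, 0.6667],
 [0.6667, 4.3333]].

Step 3 — invert S. det(S) = 2.6667·4.3333 - (0.6667)² = 11.1111.
  S^{-1} = (1/det) · [[d, -b], [-b, a]] = [[0.39, -0.06],
 [-0.06, 0.24]].

Step 4 — quadratic form (x̄ - mu_0)^T · S^{-1} · (x̄ - mu_0):
  S^{-1} · (x̄ - mu_0) = (0.42, -0.18),
  (x̄ - mu_0)^T · [...] = (1)·(0.42) + (-0.5)·(-0.18) = 0.51.

Step 5 — scale by n: T² = 4 · 0.51 = 2.04.

T² ≈ 2.04


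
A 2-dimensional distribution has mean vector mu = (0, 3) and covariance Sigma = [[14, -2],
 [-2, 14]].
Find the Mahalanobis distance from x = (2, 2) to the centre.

Step 1 — centre the observation: (x - mu) = (2, -1).

Step 2 — invert Sigma. det(Sigma) = 14·14 - (-2)² = 192.
  Sigma^{-1} = (1/det) · [[d, -b], [-b, a]] = [[0.0729, 0.0104],
 [0.0104, 0.0729]].

Step 3 — form the quadratic (x - mu)^T · Sigma^{-1} · (x - mu):
  Sigma^{-1} · (x - mu) = (0.1354, -0.0521).
  (x - mu)^T · [Sigma^{-1} · (x - mu)] = (2)·(0.1354) + (-1)·(-0.0521) = 0.3229.

Step 4 — take square root: d = √(0.3229) ≈ 0.5683.

d(x, mu) = √(0.3229) ≈ 0.5683


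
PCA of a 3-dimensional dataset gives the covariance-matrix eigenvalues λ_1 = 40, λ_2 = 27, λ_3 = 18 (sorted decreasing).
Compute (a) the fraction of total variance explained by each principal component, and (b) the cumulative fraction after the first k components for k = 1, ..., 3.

Step 1 — total variance = trace(Sigma) = Σ λ_i = 40 + 27 + 18 = 85.

Step 2 — fraction explained by component i = λ_i / Σ λ:
  PC1: 40/85 = 0.4706
  PC2: 27/85 = 0.3176
  PC3: 18/85 = 0.2118

Step 3 — cumulative fraction after k components = (λ_1 + ... + λ_k) / Σ λ:
  k = 1: 40/85 = 0.4706
  k = 2: (40 + 27)/85 = 67/85 = 0.7882
  k = 3: (40 + 27 + 18)/85 = 85/85 = 1

Summary (fraction, with percent):

explained: PC1 0.4706 (47.06%), PC2 0.3176 (31.76%), PC3 0.2118 (21.18%);  cumulative: 0.4706, 0.7882, 1


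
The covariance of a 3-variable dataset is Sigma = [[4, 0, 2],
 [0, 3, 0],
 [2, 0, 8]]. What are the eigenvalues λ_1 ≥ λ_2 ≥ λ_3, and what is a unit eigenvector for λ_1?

Step 1 — characteristic polynomial p(λ) = det(λI - Sigma) = λ³ - tr·λ² + c_1·λ - det, where tr = trace, c_1 = sum of the principal 2×2 minors, det = det(Sigma):
  tr = 4 + 3 + 8 = 15,
  c_1 = (4·3 - (0)²) + (4·8 - (2)²) + (3·8 - (0)²) = 12 + 28 + 24 = 64,
  det = 4·(3·8 - (0)²) - (0)·((0)·8 - (0)·(2)) + (2)·((0)·(0) - 3·(2)) = 4·(24) - (0)·(0) + (2)·(-6) = 84.
  So p(λ) = λ³ - 15λ² + 64λ - 84.
Step 2 — look for an integer root (rational root theorem: any rational root is an integer divisor of 84). Testing λ = 3:
  p(3) = 27 - 135 + 192 - 84 = 0  ✓
  Dividing out (λ - 3): p(λ) = (λ - 3)(λ² - 12λ + 28).
Step 3 — remaining eigenvalues from the quadratic λ² - 12λ + 28 = 0:
  Δ = 12² - 4·28 = 144 - 112 = 32,  λ = (12 ± √32)/2 = (12 ± 5.6569)/2 ≈ 8.8284 or 3.1716.
  Sorted: λ_1 = 8.8284,  λ_2 = 3.1716,  λ_3 = 3  (check: sum = 15 = tr ✓).

Step 4 — unit eigenvector for λ_1 ≈ 8.8284: v spans the null space of (Sigma - λ_1 I), whose rows are
  r_1 = (-4.8284, 0, 2),  r_2 = (0, -5.8284, 0),  r_3 = (2, 0, -0.8284).
  v is orthogonal to every row, so take v ∝ r_1 × r_2 = ((0)·(0) - (2)·(-5.8284), (2)·(0) - (-4.8284)·(0), (-4.8284)·(-5.8284) - (0)·(0)) ≈ (11.6569, 0, 28.1421).
  Let u = (11.6569, 0, 28.1421).
  ||u|| = √((11.6569)² + (0)² + (28.1421)²) = √(927.862) ≈ 30.4608,  v_1 = u/||u|| ≈ (0.3827, 0, 0.9239) (||v_1|| = 1).

λ_1 = 8.8284,  λ_2 = 3.1716,  λ_3 = 3;  v_1 ≈ (0.3827, 0, 0.9239)


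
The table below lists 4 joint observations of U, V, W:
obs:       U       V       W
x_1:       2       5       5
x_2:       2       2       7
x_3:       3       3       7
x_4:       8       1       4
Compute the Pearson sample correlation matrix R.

Step 1 — column means:
  mean(U) = (2 + 2 + 3 + 8) / 4 = 15/4 = 3.75
  mean(V) = (5 + 2 + 3 + 1) / 4 = 11/4 = 2.75
  mean(W) = (5 + 7 + 7 + 4) / 4 = 23/4 = 5.75

Step 2 — sample variances and covariances s[i,j] = (1/(n-1)) · Σ_k (x_{k,i} - mean_i) · (x_{k,j} - mean_j), with n-1 = 3:
  s[U,U] = ((-1.75)·(-1.75) + (-1.75)·(-1.75) + (-0.75)·(-0.75) + (4.25)·(4.25)) / 3 = 24.75/3 = 8.25
  s[U,V] = ((-1.75)·(2.25) + (-1.75)·(-0.75) + (-0.75)·(0.25) + (4.25)·(-1.75)) / 3 = -10.25/3 = -3.4167
  s[U,W] = ((-1.75)·(-0.75) + (-1.75)·(1.25) + (-0.75)·(1.25) + (4.25)·(-1.75)) / 3 = -9.25/3 = -3.0833
  s[V,V] = ((2.25)·(2.25) + (-0.75)·(-0.75) + (0.25)·(0.25) + (-1.75)·(-1.75)) / 3 = 8.75/3 = 2.9167
  s[V,W] = ((2.25)·(-0.75) + (-0.75)·(1.25) + (0.25)·(1.25) + (-1.75)·(-1.75)) / 3 = 0.75/3 = 0.25
  s[W,W] = ((-0.75)·(-0.75) + (1.25)·(1.25) + (1.25)·(1.25) + (-1.75)·(-1.75)) / 3 = 6.75/3 = 2.25
  Sample standard deviations s_i = √(s[i,i]):
  s(U) = √(8.25) = 2.8723
  s(V) = √(2.9167) = 1.7078
  s(W) = √(2.25) = 1.5

Step 3 — r_{ij} = s_{ij} / (s_i · s_j):
  r[U,U] = 1 (diagonal).
  r[U,V] = -3.4167 / (2.8723 · 1.7078) = -3.4167 / 4.9054 = -0.6965
  r[U,W] = -3.0833 / (2.8723 · 1.5) = -3.0833 / 4.3084 = -0.7157
  r[V,V] = 1 (diagonal).
  r[V,W] = 0.25 / (1.7078 · 1.5) = 0.25 / 2.5617 = 0.0976
  r[W,W] = 1 (diagonal).

R is symmetric with unit diagonal. Assembling:

R = [[1, -0.6965, -0.7157],
 [-0.6965, 1, 0.0976],
 [-0.7157, 0.0976, 1]]


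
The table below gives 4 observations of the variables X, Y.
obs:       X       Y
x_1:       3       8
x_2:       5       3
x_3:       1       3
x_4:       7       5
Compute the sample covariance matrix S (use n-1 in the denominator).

Step 1 — column means:
  mean(X) = (3 + 5 + 1 + 7) / 4 = 16/4 = 4
  mean(Y) = (8 + 3 + 3 + 5) / 4 = 19/4 = 4.75

Step 2 — sample covariance S[i,j] = (1/(n-1)) · Σ_k (x_{k,i} - mean_i) · (x_{k,j} - mean_j), with n-1 = 3.
  S[X,X] = ((-1)·(-1) + (1)·(1) + (-3)·(-3) + (3)·(3)) / 3 = 20/3 = 6.6667
  S[X,Y] = ((-1)·(3.25) + (1)·(-1.75) + (-3)·(-1.75) + (3)·(0.25)) / 3 = 1/3 = 0.3333
  S[Y,Y] = ((3.25)·(3.25) + (-1.75)·(-1.75) + (-1.75)·(-1.75) + (0.25)·(0.25)) / 3 = 16.75/3 = 5.5833

S is symmetric (S[j,i] = S[i,j]). Assembling:

S = [[6.6667, 0.3333],
 [0.3333, 5.5833]]


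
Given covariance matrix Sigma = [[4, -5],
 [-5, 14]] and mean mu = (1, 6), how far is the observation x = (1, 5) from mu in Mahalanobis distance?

Step 1 — centre the observation: (x - mu) = (0, -1).

Step 2 — invert Sigma. det(Sigma) = 4·14 - (-5)² = 31.
  Sigma^{-1} = (1/det) · [[d, -b], [-b, a]] = [[0.4516, 0.1613],
 [0.1613, 0.129]].

Step 3 — form the quadratic (x - mu)^T · Sigma^{-1} · (x - mu):
  Sigma^{-1} · (x - mu) = (-0.1613, -0.129).
  (x - mu)^T · [Sigma^{-1} · (x - mu)] = (0)·(-0.1613) + (-1)·(-0.129) = 0.129.

Step 4 — take square root: d = √(0.129) ≈ 0.3592.

d(x, mu) = √(0.129) ≈ 0.3592


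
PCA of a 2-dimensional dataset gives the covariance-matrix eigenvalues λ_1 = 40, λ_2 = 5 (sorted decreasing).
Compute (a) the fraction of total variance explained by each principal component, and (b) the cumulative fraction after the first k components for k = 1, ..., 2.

Step 1 — total variance = trace(Sigma) = Σ λ_i = 40 + 5 = 45.

Step 2 — fraction explained by component i = λ_i / Σ λ:
  PC1: 40/45 = 0.8889
  PC2: 5/45 = 0.1111

Step 3 — cumulative fraction after k components = (λ_1 + ... + λ_k) / Σ λ:
  k = 1: 40/45 = 0.8889
  k = 2: (40 + 5)/45 = 45/45 = 1

Summary (fraction, with percent):

explained: PC1 0.8889 (88.89%), PC2 0.1111 (11.11%);  cumulative: 0.8889, 1


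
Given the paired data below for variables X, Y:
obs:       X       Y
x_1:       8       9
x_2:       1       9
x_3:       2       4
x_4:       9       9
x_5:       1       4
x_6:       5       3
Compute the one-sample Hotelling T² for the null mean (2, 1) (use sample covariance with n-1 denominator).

Step 1 — sample mean vector:
  mean(X) = (8 + 1 + 2 + 9 + 1 + 5) / 6 = 26/6 = 4.3333
  mean(Y) = (9 + 9 + 4 + 9 + 4 + 3) / 6 = 38/6 = 6.3333
  x̄ = (4.3333, 6.3333),  deviation x̄ - mu_0 = (4.3333, 6.3333) - (2, 1) = (2.3333, 5.3333).

Step 2 — sample covariance matrix, S[i,j] = (1/(n-1)) · Σ_k (x_{k,i} - mean_i) · (x_{k,j} - mean_j), divisor n-1 = 5:
  S[X,X] = ((3.6667)·(3.6667) + (-3.3333)·(-3.3333) + (-2.3333)·(-2.3333) + (4.6667)·(4.6667) + (-3.3333)·(-3.3333) + (0.6667)·(0.6667)) / 5 = 63.3333/5 = 12.6667
  S[X,Y] = ((3.6667)·(2.6667) + (-3.3333)·(2.6667) + (-2.3333)·(-2.3333) + (4.6667)·(2.6667) + (-3.3333)·(-2.3333) + (0.6667)·(-3.3333)) / 5 = 24.3333/5 = 4.8667
  S[Y,Y] = ((2.6667)·(2.6667) + (2.6667)·(2.6667) + (-2.3333)·(-2.3333) + (2.6667)·(2.6667) + (-2.3333)·(-2.3333) + (-3.3333)·(-3.3333)) / 5 = 43.3333/5 = 8.6667
  S = [[12.6667, 4.8667],
 [4.8667, 8.6667]].

Step 3 — invert S. det(S) = 12.6667·8.6667 - (4.8667)² = 86.0933.
  S^{-1} = (1/det) · [[d, -b], [-b, a]] = [[0.1007, -0.0565],
 [-0.0565, 0.1471]].

Step 4 — quadratic form (x̄ - mu_0)^T · S^{-1} · (x̄ - mu_0):
  S^{-1} · (x̄ - mu_0) = (-0.0666, 0.6528),
  (x̄ - mu_0)^T · [...] = (2.3333)·(-0.0666) + (5.3333)·(0.6528) = 3.3261.

Step 5 — scale by n: T² = 6 · 3.3261 = 19.9566.

T² ≈ 19.9566


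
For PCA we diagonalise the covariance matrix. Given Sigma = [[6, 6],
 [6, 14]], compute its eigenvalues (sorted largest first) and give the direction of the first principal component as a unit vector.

Step 1 — characteristic polynomial of 2×2 Sigma:
  det(Sigma - λI) = λ² - trace · λ + det = 0.
  trace = 6 + 14 = 20, det = 6·14 - (6)² = 48.
Step 2 — discriminant:
  Δ = trace² - 4·det = 400 - 192 = 208.
Step 3 — eigenvalues:
  λ = (trace ± √Δ)/2 = (20 ± 14.4222)/2,
  λ_1 = 17.2111,  λ_2 = 2.7889.

Step 4 — unit eigenvector for λ_1: solve (Sigma - λ_1 I)v = 0. First row:
  (6 - 17.2111)·v_x + (6)·v_y = 0, i.e. (-11.2111)·v_x + (6)·v_y = 0,
  so v ∝ (b, λ_1 - a) = (6, 11.2111) = u.
  ||u|| = √((6)² + (11.2111)²) = √(161.6888) ≈ 12.7157,
  v_1 = u/||u|| ≈ (0.4719, 0.8817) (||v_1|| = 1).

λ_1 = 17.2111,  λ_2 = 2.7889;  v_1 ≈ (0.4719, 0.8817)


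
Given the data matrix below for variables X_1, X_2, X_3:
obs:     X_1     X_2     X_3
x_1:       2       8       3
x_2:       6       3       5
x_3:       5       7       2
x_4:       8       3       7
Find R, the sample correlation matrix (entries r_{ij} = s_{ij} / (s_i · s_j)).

Step 1 — column means:
  mean(X_1) = (2 + 6 + 5 + 8) / 4 = 21/4 = 5.25
  mean(X_2) = (8 + 3 + 7 + 3) / 4 = 21/4 = 5.25
  mean(X_3) = (3 + 5 + 2 + 7) / 4 = 17/4 = 4.25

Step 2 — sample variances and covariances s[i,j] = (1/(n-1)) · Σ_k (x_{k,i} - mean_i) · (x_{k,j} - mean_j), with n-1 = 3:
  s[X_1,X_1] = ((-3.25)·(-3.25) + (0.75)·(0.75) + (-0.25)·(-0.25) + (2.75)·(2.75)) / 3 = 18.75/3 = 6.25
  s[X_1,X_2] = ((-3.25)·(2.75) + (0.75)·(-2.25) + (-0.25)·(1.75) + (2.75)·(-2.25)) / 3 = -17.25/3 = -5.75
  s[X_1,X_3] = ((-3.25)·(-1.25) + (0.75)·(0.75) + (-0.25)·(-2.25) + (2.75)·(2.75)) / 3 = 12.75/3 = 4.25
  s[X_2,X_2] = ((2.75)·(2.75) + (-2.25)·(-2.25) + (1.75)·(1.75) + (-2.25)·(-2.25)) / 3 = 20.75/3 = 6.9167
  s[X_2,X_3] = ((2.75)·(-1.25) + (-2.25)·(0.75) + (1.75)·(-2.25) + (-2.25)·(2.75)) / 3 = -15.25/3 = -5.0833
  s[X_3,X_3] = ((-1.25)·(-1.25) + (0.75)·(0.75) + (-2.25)·(-2.25) + (2.75)·(2.75)) / 3 = 14.75/3 = 4.9167
  Sample standard deviations s_i = √(s[i,i]):
  s(X_1) = √(6.25) = 2.5
  s(X_2) = √(6.9167) = 2.63
  s(X_3) = √(4.9167) = 2.2174

Step 3 — r_{ij} = s_{ij} / (s_i · s_j):
  r[X_1,X_1] = 1 (diagonal).
  r[X_1,X_2] = -5.75 / (2.5 · 2.63) = -5.75 / 6.5749 = -0.8745
  r[X_1,X_3] = 4.25 / (2.5 · 2.2174) = 4.25 / 5.5434 = 0.7667
  r[X_2,X_2] = 1 (diagonal).
  r[X_2,X_3] = -5.0833 / (2.63 · 2.2174) = -5.0833 / 5.8315 = -0.8717
  r[X_3,X_3] = 1 (diagonal).

R is symmetric with unit diagonal. Assembling:

R = [[1, -0.8745, 0.7667],
 [-0.8745, 1, -0.8717],
 [0.7667, -0.8717, 1]]


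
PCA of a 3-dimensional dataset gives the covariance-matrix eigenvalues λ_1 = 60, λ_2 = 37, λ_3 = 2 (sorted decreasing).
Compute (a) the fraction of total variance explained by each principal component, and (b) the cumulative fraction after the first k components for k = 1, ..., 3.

Step 1 — total variance = trace(Sigma) = Σ λ_i = 60 + 37 + 2 = 99.

Step 2 — fraction explained by component i = λ_i / Σ λ:
  PC1: 60/99 = 0.6061
  PC2: 37/99 = 0.3737
  PC3: 2/99 = 0.0202

Step 3 — cumulative fraction after k components = (λ_1 + ... + λ_k) / Σ λ:
  k = 1: 60/99 = 0.6061
  k = 2: (60 + 37)/99 = 97/99 = 0.9798
  k = 3: (60 + 37 + 2)/99 = 99/99 = 1

Summary (fraction, with percent):

explained: PC1 0.6061 (60.61%), PC2 0.3737 (37.37%), PC3 0.0202 (2.02%);  cumulative: 0.6061, 0.9798, 1


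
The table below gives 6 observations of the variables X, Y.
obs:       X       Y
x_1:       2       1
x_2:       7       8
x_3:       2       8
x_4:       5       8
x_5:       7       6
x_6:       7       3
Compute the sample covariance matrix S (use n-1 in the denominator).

Step 1 — column means:
  mean(X) = (2 + 7 + 2 + 5 + 7 + 7) / 6 = 30/6 = 5
  mean(Y) = (1 + 8 + 8 + 8 + 6 + 3) / 6 = 34/6 = 5.6667

Step 2 — sample covariance S[i,j] = (1/(n-1)) · Σ_k (x_{k,i} - mean_i) · (x_{k,j} - mean_j), with n-1 = 5.
  S[X,X] = ((-3)·(-3) + (2)·(2) + (-3)·(-3) + (0)·(0) + (2)·(2) + (2)·(2)) / 5 = 30/5 = 6
  S[X,Y] = ((-3)·(-4.6667) + (2)·(2.3333) + (-3)·(2.3333) + (0)·(2.3333) + (2)·(0.3333) + (2)·(-2.6667)) / 5 = 7/5 = 1.4
  S[Y,Y] = ((-4.6667)·(-4.6667) + (2.3333)·(2.3333) + (2.3333)·(2.3333) + (2.3333)·(2.3333) + (0.3333)·(0.3333) + (-2.6667)·(-2.6667)) / 5 = 45.3333/5 = 9.0667

S is symmetric (S[j,i] = S[i,j]). Assembling:

S = [[6, 1.4],
 [1.4, 9.0667]]


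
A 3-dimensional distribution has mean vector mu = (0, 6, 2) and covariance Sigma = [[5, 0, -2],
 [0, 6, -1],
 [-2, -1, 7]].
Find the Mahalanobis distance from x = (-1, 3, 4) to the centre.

Step 1 — centre the observation: (x - mu) = (-1, -3, 2).

Step 2 — invert Sigma (cofactor / det for 3×3, or solve directly):
  Sigma^{-1} = [[0.2265, 0.011, 0.0663],
 [0.011, 0.1713, 0.0276],
 [0.0663, 0.0276, 0.1657]].

Step 3 — form the quadratic (x - mu)^T · Sigma^{-1} · (x - mu):
  Sigma^{-1} · (x - mu) = (-0.1271, -0.4696, 0.1823).
  (x - mu)^T · [Sigma^{-1} · (x - mu)] = (-1)·(-0.1271) + (-3)·(-0.4696) + (2)·(0.1823) = 1.9006.

Step 4 — take square root: d = √(1.9006) ≈ 1.3786.

d(x, mu) = √(1.9006) ≈ 1.3786


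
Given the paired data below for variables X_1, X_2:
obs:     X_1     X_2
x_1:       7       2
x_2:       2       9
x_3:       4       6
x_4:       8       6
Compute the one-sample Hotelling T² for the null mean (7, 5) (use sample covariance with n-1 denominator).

Step 1 — sample mean vector:
  mean(X_1) = (7 + 2 + 4 + 8) / 4 = 21/4 = 5.25
  mean(X_2) = (2 + 9 + 6 + 6) / 4 = 23/4 = 5.75
  x̄ = (5.25, 5.75),  deviation x̄ - mu_0 = (5.25, 5.75) - (7, 5) = (-1.75, 0.75).

Step 2 — sample covariance matrix, S[i,j] = (1/(n-1)) · Σ_k (x_{k,i} - mean_i) · (x_{k,j} - mean_j), divisor n-1 = 3:
  S[X_1,X_1] = ((1.75)·(1.75) + (-3.25)·(-3.25) + (-1.25)·(-1.25) + (2.75)·(2.75)) / 3 = 22.75/3 = 7.5833
  S[X_1,X_2] = ((1.75)·(-3.75) + (-3.25)·(3.25) + (-1.25)·(0.25) + (2.75)·(0.25)) / 3 = -16.75/3 = -5.5833
  S[X_2,X_2] = ((-3.75)·(-3.75) + (3.25)·(3.25) + (0.25)·(0.25) + (0.25)·(0.25)) / 3 = 24.75/3 = 8.25
  S = [[7.5833, -5.5833],
 [-5.5833, 8.25]].

Step 3 — invert S. det(S) = 7.5833·8.25 - (-5.5833)² = 31.3889.
  S^{-1} = (1/det) · [[d, -b], [-b, a]] = [[0.2628, 0.1779],
 [0.1779, 0.2416]].

Step 4 — quadratic form (x̄ - mu_0)^T · S^{-1} · (x̄ - mu_0):
  S^{-1} · (x̄ - mu_0) = (-0.3265, -0.1301),
  (x̄ - mu_0)^T · [...] = (-1.75)·(-0.3265) + (0.75)·(-0.1301) = 0.4739.

Step 5 — scale by n: T² = 4 · 0.4739 = 1.8956.

T² ≈ 1.8956


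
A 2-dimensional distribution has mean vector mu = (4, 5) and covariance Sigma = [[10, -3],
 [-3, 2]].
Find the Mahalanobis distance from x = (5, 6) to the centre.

Step 1 — centre the observation: (x - mu) = (1, 1).

Step 2 — invert Sigma. det(Sigma) = 10·2 - (-3)² = 11.
  Sigma^{-1} = (1/det) · [[d, -b], [-b, a]] = [[0.1818, 0.2727],
 [0.2727, 0.9091]].

Step 3 — form the quadratic (x - mu)^T · Sigma^{-1} · (x - mu):
  Sigma^{-1} · (x - mu) = (0.4545, 1.1818).
  (x - mu)^T · [Sigma^{-1} · (x - mu)] = (1)·(0.4545) + (1)·(1.1818) = 1.6364.

Step 4 — take square root: d = √(1.6364) ≈ 1.2792.

d(x, mu) = √(1.6364) ≈ 1.2792


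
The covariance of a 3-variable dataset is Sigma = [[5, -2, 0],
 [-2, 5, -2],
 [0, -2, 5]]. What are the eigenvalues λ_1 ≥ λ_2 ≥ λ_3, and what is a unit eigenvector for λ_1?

Step 1 — characteristic polynomial p(λ) = det(λI - Sigma) = λ³ - tr·λ² + c_1·λ - det, where tr = trace, c_1 = sum of the principal 2×2 minors, det = det(Sigma):
  tr = 5 + 5 + 5 = 15,
  c_1 = (5·5 - (-2)²) + (5·5 - (0)²) + (5·5 - (-2)²) = 21 + 25 + 21 = 67,
  det = 5·(5·5 - (-2)²) - (-2)·((-2)·5 - (-2)·(0)) + (0)·((-2)·(-2) - 5·(0)) = 5·(21) - (-2)·(-10) + (0)·(4) = 85.
  So p(λ) = λ³ - 15λ² + 67λ - 85.
Step 2 — look for an integer root (rational root theorem: any rational root is an integer divisor of 85). Testing λ = 5:
  p(5) = 125 - 375 + 335 - 85 = 0  ✓
  Dividing out (λ - 5): p(λ) = (λ - 5)(λ² - 10λ + 17).
Step 3 — remaining eigenvalues from the quadratic λ² - 10λ + 17 = 0:
  Δ = 10² - 4·17 = 100 - 68 = 32,  λ = (10 ± √32)/2 = (10 ± 5.6569)/2 ≈ 7.8284 or 2.1716.
  Sorted: λ_1 = 7.8284,  λ_2 = 5,  λ_3 = 2.1716  (check: sum = 15 = tr ✓).

Step 4 — unit eigenvector for λ_1 ≈ 7.8284: v spans the null space of (Sigma - λ_1 I), whose rows are
  r_1 = (-2.8284, -2, 0),  r_2 = (-2, -2.8284, -2),  r_3 = (0, -2, -2.8284).
  v is orthogonal to every row, so take v ∝ r_1 × r_2 = ((-2)·(-2) - (0)·(-2.8284), (0)·(-2) - (-2.8284)·(-2), (-2.8284)·(-2.8284) - (-2)·(-2)) ≈ (4, -5.6569, 4).
  Let u = (4, -5.6569, 4).
  ||u|| = √((4)² + (-5.6569)² + (4)²) = √(64) ≈ 8,  v_1 = u/||u|| ≈ (0.5, -0.7071, 0.5) (||v_1|| = 1).

λ_1 = 7.8284,  λ_2 = 5,  λ_3 = 2.1716;  v_1 ≈ (0.5, -0.7071, 0.5)


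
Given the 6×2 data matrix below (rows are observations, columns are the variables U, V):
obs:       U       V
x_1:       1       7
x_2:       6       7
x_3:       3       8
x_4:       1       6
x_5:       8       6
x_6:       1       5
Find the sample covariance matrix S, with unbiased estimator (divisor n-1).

Step 1 — column means:
  mean(U) = (1 + 6 + 3 + 1 + 8 + 1) / 6 = 20/6 = 3.3333
  mean(V) = (7 + 7 + 8 + 6 + 6 + 5) / 6 = 39/6 = 6.5

Step 2 — sample covariance S[i,j] = (1/(n-1)) · Σ_k (x_{k,i} - mean_i) · (x_{k,j} - mean_j), with n-1 = 5.
  S[U,U] = ((-2.3333)·(-2.3333) + (2.6667)·(2.6667) + (-0.3333)·(-0.3333) + (-2.3333)·(-2.3333) + (4.6667)·(4.6667) + (-2.3333)·(-2.3333)) / 5 = 45.3333/5 = 9.0667
  S[U,V] = ((-2.3333)·(0.5) + (2.6667)·(0.5) + (-0.3333)·(1.5) + (-2.3333)·(-0.5) + (4.6667)·(-0.5) + (-2.3333)·(-1.5)) / 5 = 2/5 = 0.4
  S[V,V] = ((0.5)·(0.5) + (0.5)·(0.5) + (1.5)·(1.5) + (-0.5)·(-0.5) + (-0.5)·(-0.5) + (-1.5)·(-1.5)) / 5 = 5.5/5 = 1.1

S is symmetric (S[j,i] = S[i,j]). Assembling:

S = [[9.0667, 0.4],
 [0.4, 1.1]]


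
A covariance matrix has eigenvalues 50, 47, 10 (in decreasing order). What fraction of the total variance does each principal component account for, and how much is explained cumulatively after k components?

Step 1 — total variance = trace(Sigma) = Σ λ_i = 50 + 47 + 10 = 107.

Step 2 — fraction explained by component i = λ_i / Σ λ:
  PC1: 50/107 = 0.4673
  PC2: 47/107 = 0.4393
  PC3: 10/107 = 0.0935

Step 3 — cumulative fraction after k components = (λ_1 + ... + λ_k) / Σ λ:
  k = 1: 50/107 = 0.4673
  k = 2: (50 + 47)/107 = 97/107 = 0.9065
  k = 3: (50 + 47 + 10)/107 = 107/107 = 1

Summary (fraction, with percent):

explained: PC1 0.4673 (46.73%), PC2 0.4393 (43.93%), PC3 0.0935 (9.35%);  cumulative: 0.4673, 0.9065, 1


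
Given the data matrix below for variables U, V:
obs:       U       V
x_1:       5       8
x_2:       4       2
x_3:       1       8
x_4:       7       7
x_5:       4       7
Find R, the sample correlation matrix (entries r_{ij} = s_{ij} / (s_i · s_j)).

Step 1 — column means:
  mean(U) = (5 + 4 + 1 + 7 + 4) / 5 = 21/5 = 4.2
  mean(V) = (8 + 2 + 8 + 7 + 7) / 5 = 32/5 = 6.4

Step 2 — sample variances and covariances s[i,j] = (1/(n-1)) · Σ_k (x_{k,i} - mean_i) · (x_{k,j} - mean_j), with n-1 = 4:
  s[U,U] = ((0.8)·(0.8) + (-0.2)·(-0.2) + (-3.2)·(-3.2) + (2.8)·(2.8) + (-0.2)·(-0.2)) / 4 = 18.8/4 = 4.7
  s[U,V] = ((0.8)·(1.6) + (-0.2)·(-4.4) + (-3.2)·(1.6) + (2.8)·(0.6) + (-0.2)·(0.6)) / 4 = -1.4/4 = -0.35
  s[V,V] = ((1.6)·(1.6) + (-4.4)·(-4.4) + (1.6)·(1.6) + (0.6)·(0.6) + (0.6)·(0.6)) / 4 = 25.2/4 = 6.3
  Sample standard deviations s_i = √(s[i,i]):
  s(U) = √(4.7) = 2.1679
  s(V) = √(6.3) = 2.51

Step 3 — r_{ij} = s_{ij} / (s_i · s_j):
  r[U,U] = 1 (diagonal).
  r[U,V] = -0.35 / (2.1679 · 2.51) = -0.35 / 5.4415 = -0.0643
  r[V,V] = 1 (diagonal).

R is symmetric with unit diagonal. Assembling:

R = [[1, -0.0643],
 [-0.0643, 1]]


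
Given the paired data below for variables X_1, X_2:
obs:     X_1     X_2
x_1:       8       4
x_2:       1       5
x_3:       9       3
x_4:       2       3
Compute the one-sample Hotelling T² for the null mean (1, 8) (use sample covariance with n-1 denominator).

Step 1 — sample mean vector:
  mean(X_1) = (8 + 1 + 9 + 2) / 4 = 20/4 = 5
  mean(X_2) = (4 + 5 + 3 + 3) / 4 = 15/4 = 3.75
  x̄ = (5, 3.75),  deviation x̄ - mu_0 = (5, 3.75) - (1, 8) = (4, -4.25).

Step 2 — sample covariance matrix, S[i,j] = (1/(n-1)) · Σ_k (x_{k,i} - mean_i) · (x_{k,j} - mean_j), divisor n-1 = 3:
  S[X_1,X_1] = ((3)·(3) + (-4)·(-4) + (4)·(4) + (-3)·(-3)) / 3 = 50/3 = 16.6667
  S[X_1,X_2] = ((3)·(0.25) + (-4)·(1.25) + (4)·(-0.75) + (-3)·(-0.75)) / 3 = -5/3 = -1.6667
  S[X_2,X_2] = ((0.25)·(0.25) + (1.25)·(1.25) + (-0.75)·(-0.75) + (-0.75)·(-0.75)) / 3 = 2.75/3 = 0.9167
  S = [[16.6667, -1.6667],
 [-1.6667, 0.9167]].

Step 3 — invert S. det(S) = 16.6667·0.9167 - (-1.6667)² = 12.5.
  S^{-1} = (1/det) · [[d, -b], [-b, a]] = [[0.0733, 0.1333],
 [0.1333, 1.3333]].

Step 4 — quadratic form (x̄ - mu_0)^T · S^{-1} · (x̄ - mu_0):
  S^{-1} · (x̄ - mu_0) = (-0.2733, -5.1333),
  (x̄ - mu_0)^T · [...] = (4)·(-0.2733) + (-4.25)·(-5.1333) = 20.7233.

Step 5 — scale by n: T² = 4 · 20.7233 = 82.8933.

T² ≈ 82.8933


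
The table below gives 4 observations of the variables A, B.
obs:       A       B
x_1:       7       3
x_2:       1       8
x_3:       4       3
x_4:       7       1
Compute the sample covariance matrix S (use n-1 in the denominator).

Step 1 — column means:
  mean(A) = (7 + 1 + 4 + 7) / 4 = 19/4 = 4.75
  mean(B) = (3 + 8 + 3 + 1) / 4 = 15/4 = 3.75

Step 2 — sample covariance S[i,j] = (1/(n-1)) · Σ_k (x_{k,i} - mean_i) · (x_{k,j} - mean_j), with n-1 = 3.
  S[A,A] = ((2.25)·(2.25) + (-3.75)·(-3.75) + (-0.75)·(-0.75) + (2.25)·(2.25)) / 3 = 24.75/3 = 8.25
  S[A,B] = ((2.25)·(-0.75) + (-3.75)·(4.25) + (-0.75)·(-0.75) + (2.25)·(-2.75)) / 3 = -23.25/3 = -7.75
  S[B,B] = ((-0.75)·(-0.75) + (4.25)·(4.25) + (-0.75)·(-0.75) + (-2.75)·(-2.75)) / 3 = 26.75/3 = 8.9167

S is symmetric (S[j,i] = S[i,j]). Assembling:

S = [[8.25, -7.75],
 [-7.75, 8.9167]]


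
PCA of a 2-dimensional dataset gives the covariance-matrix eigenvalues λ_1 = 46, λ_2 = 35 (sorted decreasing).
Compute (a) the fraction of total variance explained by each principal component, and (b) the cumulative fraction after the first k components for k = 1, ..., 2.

Step 1 — total variance = trace(Sigma) = Σ λ_i = 46 + 35 = 81.

Step 2 — fraction explained by component i = λ_i / Σ λ:
  PC1: 46/81 = 0.5679
  PC2: 35/81 = 0.4321

Step 3 — cumulative fraction after k components = (λ_1 + ... + λ_k) / Σ λ:
  k = 1: 46/81 = 0.5679
  k = 2: (46 + 35)/81 = 81/81 = 1

Summary (fraction, with percent):

explained: PC1 0.5679 (56.79%), PC2 0.4321 (43.21%);  cumulative: 0.5679, 1


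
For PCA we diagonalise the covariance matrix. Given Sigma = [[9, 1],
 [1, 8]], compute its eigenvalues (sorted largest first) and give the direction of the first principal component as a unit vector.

Step 1 — characteristic polynomial of 2×2 Sigma:
  det(Sigma - λI) = λ² - trace · λ + det = 0.
  trace = 9 + 8 = 17, det = 9·8 - (1)² = 71.
Step 2 — discriminant:
  Δ = trace² - 4·det = 289 - 284 = 5.
Step 3 — eigenvalues:
  λ = (trace ± √Δ)/2 = (17 ± 2.2361)/2,
  λ_1 = 9.618,  λ_2 = 7.382.

Step 4 — unit eigenvector for λ_1: solve (Sigma - λ_1 I)v = 0. First row:
  (9 - 9.618)·v_x + (1)·v_y = 0, i.e. (-0.618)·v_x + (1)·v_y = 0,
  so v ∝ (b, λ_1 - a) = (1, 0.618) = u.
  ||u|| = √((1)² + (0.618)²) = √(1.382) ≈ 1.1756,
  v_1 = u/||u|| ≈ (0.8507, 0.5257) (||v_1|| = 1).

λ_1 = 9.618,  λ_2 = 7.382;  v_1 ≈ (0.8507, 0.5257)


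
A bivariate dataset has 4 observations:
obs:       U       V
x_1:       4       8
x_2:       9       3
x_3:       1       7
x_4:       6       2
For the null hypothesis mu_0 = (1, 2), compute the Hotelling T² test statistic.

Step 1 — sample mean vector:
  mean(U) = (4 + 9 + 1 + 6) / 4 = 20/4 = 5
  mean(V) = (8 + 3 + 7 + 2) / 4 = 20/4 = 5
  x̄ = (5, 5),  deviation x̄ - mu_0 = (5, 5) - (1, 2) = (4, 3).

Step 2 — sample covariance matrix, S[i,j] = (1/(n-1)) · Σ_k (x_{k,i} - mean_i) · (x_{k,j} - mean_j), divisor n-1 = 3:
  S[U,U] = ((-1)·(-1) + (4)·(4) + (-4)·(-4) + (1)·(1)) / 3 = 34/3 = 11.3333
  S[U,V] = ((-1)·(3) + (4)·(-2) + (-4)·(2) + (1)·(-3)) / 3 = -22/3 = -7.3333
  S[V,V] = ((3)·(3) + (-2)·(-2) + (2)·(2) + (-3)·(-3)) / 3 = 26/3 = 8.6667
  S = [[11.3333, -7.3333],
 [-7.3333, 8.6667]].

Step 3 — invert S. det(S) = 11.3333·8.6667 - (-7.3333)² = 44.4444.
  S^{-1} = (1/det) · [[d, -b], [-b, a]] = [[0.195, 0.165],
 [0.165, 0.255]].

Step 4 — quadratic form (x̄ - mu_0)^T · S^{-1} · (x̄ - mu_0):
  S^{-1} · (x̄ - mu_0) = (1.275, 1.425),
  (x̄ - mu_0)^T · [...] = (4)·(1.275) + (3)·(1.425) = 9.375.

Step 5 — scale by n: T² = 4 · 9.375 = 37.5.

T² ≈ 37.5


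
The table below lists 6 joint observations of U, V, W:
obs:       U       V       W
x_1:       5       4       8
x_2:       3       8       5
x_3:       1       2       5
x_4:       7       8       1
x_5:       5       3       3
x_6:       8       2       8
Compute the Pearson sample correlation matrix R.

Step 1 — column means:
  mean(U) = (5 + 3 + 1 + 7 + 5 + 8) / 6 = 29/6 = 4.8333
  mean(V) = (4 + 8 + 2 + 8 + 3 + 2) / 6 = 27/6 = 4.5
  mean(W) = (8 + 5 + 5 + 1 + 3 + 8) / 6 = 30/6 = 5

Step 2 — sample variances and covariances s[i,j] = (1/(n-1)) · Σ_k (x_{k,i} - mean_i) · (x_{k,j} - mean_j), with n-1 = 5:
  s[U,U] = ((0.1667)·(0.1667) + (-1.8333)·(-1.8333) + (-3.8333)·(-3.8333) + (2.1667)·(2.1667) + (0.1667)·(0.1667) + (3.1667)·(3.1667)) / 5 = 32.8333/5 = 6.5667
  s[U,V] = ((0.1667)·(-0.5) + (-1.8333)·(3.5) + (-3.8333)·(-2.5) + (2.1667)·(3.5) + (0.1667)·(-1.5) + (3.1667)·(-2.5)) / 5 = 2.5/5 = 0.5
  s[U,W] = ((0.1667)·(3) + (-1.8333)·(0) + (-3.8333)·(0) + (2.1667)·(-4) + (0.1667)·(-2) + (3.1667)·(3)) / 5 = 1/5 = 0.2
  s[V,V] = ((-0.5)·(-0.5) + (3.5)·(3.5) + (-2.5)·(-2.5) + (3.5)·(3.5) + (-1.5)·(-1.5) + (-2.5)·(-2.5)) / 5 = 39.5/5 = 7.9
  s[V,W] = ((-0.5)·(3) + (3.5)·(0) + (-2.5)·(0) + (3.5)·(-4) + (-1.5)·(-2) + (-2.5)·(3)) / 5 = -20/5 = -4
  s[W,W] = ((3)·(3) + (0)·(0) + (0)·(0) + (-4)·(-4) + (-2)·(-2) + (3)·(3)) / 5 = 38/5 = 7.6
  Sample standard deviations s_i = √(s[i,i]):
  s(U) = √(6.5667) = 2.5626
  s(V) = √(7.9) = 2.8107
  s(W) = √(7.6) = 2.7568

Step 3 — r_{ij} = s_{ij} / (s_i · s_j):
  r[U,U] = 1 (diagonal).
  r[U,V] = 0.5 / (2.5626 · 2.8107) = 0.5 / 7.2025 = 0.0694
  r[U,W] = 0.2 / (2.5626 · 2.7568) = 0.2 / 7.0645 = 0.0283
  r[V,V] = 1 (diagonal).
  r[V,W] = -4 / (2.8107 · 2.7568) = -4 / 7.7485 = -0.5162
  r[W,W] = 1 (diagonal).

R is symmetric with unit diagonal. Assembling:

R = [[1, 0.0694, 0.0283],
 [0.0694, 1, -0.5162],
 [0.0283, -0.5162, 1]]


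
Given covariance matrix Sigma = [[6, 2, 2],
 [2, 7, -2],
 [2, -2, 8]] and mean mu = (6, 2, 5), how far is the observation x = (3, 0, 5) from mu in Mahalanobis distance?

Step 1 — centre the observation: (x - mu) = (-3, -2, 0).

Step 2 — invert Sigma (cofactor / det for 3×3, or solve directly):
  Sigma^{-1} = [[0.2203, -0.0847, -0.0763],
 [-0.0847, 0.1864, 0.0678],
 [-0.0763, 0.0678, 0.161]].

Step 3 — form the quadratic (x - mu)^T · Sigma^{-1} · (x - mu):
  Sigma^{-1} · (x - mu) = (-0.4915, -0.1186, 0.0932).
  (x - mu)^T · [Sigma^{-1} · (x - mu)] = (-3)·(-0.4915) + (-2)·(-0.1186) + (0)·(0.0932) = 1.7119.

Step 4 — take square root: d = √(1.7119) ≈ 1.3084.

d(x, mu) = √(1.7119) ≈ 1.3084


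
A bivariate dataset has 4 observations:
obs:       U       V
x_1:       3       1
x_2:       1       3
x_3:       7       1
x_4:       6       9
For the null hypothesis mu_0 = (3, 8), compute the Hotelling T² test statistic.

Step 1 — sample mean vector:
  mean(U) = (3 + 1 + 7 + 6) / 4 = 17/4 = 4.25
  mean(V) = (1 + 3 + 1 + 9) / 4 = 14/4 = 3.5
  x̄ = (4.25, 3.5),  deviation x̄ - mu_0 = (4.25, 3.5) - (3, 8) = (1.25, -4.5).

Step 2 — sample covariance matrix, S[i,j] = (1/(n-1)) · Σ_k (x_{k,i} - mean_i) · (x_{k,j} - mean_j), divisor n-1 = 3:
  S[U,U] = ((-1.25)·(-1.25) + (-3.25)·(-3.25) + (2.75)·(2.75) + (1.75)·(1.75)) / 3 = 22.75/3 = 7.5833
  S[U,V] = ((-1.25)·(-2.5) + (-3.25)·(-0.5) + (2.75)·(-2.5) + (1.75)·(5.5)) / 3 = 7.5/3 = 2.5
  S[V,V] = ((-2.5)·(-2.5) + (-0.5)·(-0.5) + (-2.5)·(-2.5) + (5.5)·(5.5)) / 3 = 43/3 = 14.3333
  S = [[7.5833, 2.5],
 [2.5, 14.3333]].

Step 3 — invert S. det(S) = 7.5833·14.3333 - (2.5)² = 102.4444.
  S^{-1} = (1/det) · [[d, -b], [-b, a]] = [[0.1399, -0.0244],
 [-0.0244, 0.074]].

Step 4 — quadratic form (x̄ - mu_0)^T · S^{-1} · (x̄ - mu_0):
  S^{-1} · (x̄ - mu_0) = (0.2847, -0.3636),
  (x̄ - mu_0)^T · [...] = (1.25)·(0.2847) + (-4.5)·(-0.3636) = 1.9921.

Step 5 — scale by n: T² = 4 · 1.9921 = 7.9685.

T² ≈ 7.9685


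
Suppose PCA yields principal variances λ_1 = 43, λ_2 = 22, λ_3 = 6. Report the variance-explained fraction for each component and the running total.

Step 1 — total variance = trace(Sigma) = Σ λ_i = 43 + 22 + 6 = 71.

Step 2 — fraction explained by component i = λ_i / Σ λ:
  PC1: 43/71 = 0.6056
  PC2: 22/71 = 0.3099
  PC3: 6/71 = 0.0845

Step 3 — cumulative fraction after k components = (λ_1 + ... + λ_k) / Σ λ:
  k = 1: 43/71 = 0.6056
  k = 2: (43 + 22)/71 = 65/71 = 0.9155
  k = 3: (43 + 22 + 6)/71 = 71/71 = 1

Summary (fraction, with percent):

explained: PC1 0.6056 (60.56%), PC2 0.3099 (30.99%), PC3 0.0845 (8.45%);  cumulative: 0.6056, 0.9155, 1


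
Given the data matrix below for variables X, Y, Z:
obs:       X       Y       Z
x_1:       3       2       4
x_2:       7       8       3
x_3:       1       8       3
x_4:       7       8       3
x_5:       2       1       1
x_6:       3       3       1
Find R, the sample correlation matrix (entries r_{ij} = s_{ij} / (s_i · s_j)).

Step 1 — column means:
  mean(X) = (3 + 7 + 1 + 7 + 2 + 3) / 6 = 23/6 = 3.8333
  mean(Y) = (2 + 8 + 8 + 8 + 1 + 3) / 6 = 30/6 = 5
  mean(Z) = (4 + 3 + 3 + 3 + 1 + 1) / 6 = 15/6 = 2.5

Step 2 — sample variances and covariances s[i,j] = (1/(n-1)) · Σ_k (x_{k,i} - mean_i) · (x_{k,j} - mean_j), with n-1 = 5:
  s[X,X] = ((-0.8333)·(-0.8333) + (3.1667)·(3.1667) + (-2.8333)·(-2.8333) + (3.1667)·(3.1667) + (-1.8333)·(-1.8333) + (-0.8333)·(-0.8333)) / 5 = 32.8333/5 = 6.5667
  s[X,Y] = ((-0.8333)·(-3) + (3.1667)·(3) + (-2.8333)·(3) + (3.1667)·(3) + (-1.8333)·(-4) + (-0.8333)·(-2)) / 5 = 22/5 = 4.4
  s[X,Z] = ((-0.8333)·(1.5) + (3.1667)·(0.5) + (-2.8333)·(0.5) + (3.1667)·(0.5) + (-1.8333)·(-1.5) + (-0.8333)·(-1.5)) / 5 = 4.5/5 = 0.9
  s[Y,Y] = ((-3)·(-3) + (3)·(3) + (3)·(3) + (3)·(3) + (-4)·(-4) + (-2)·(-2)) / 5 = 56/5 = 11.2
  s[Y,Z] = ((-3)·(1.5) + (3)·(0.5) + (3)·(0.5) + (3)·(0.5) + (-4)·(-1.5) + (-2)·(-1.5)) / 5 = 9/5 = 1.8
  s[Z,Z] = ((1.5)·(1.5) + (0.5)·(0.5) + (0.5)·(0.5) + (0.5)·(0.5) + (-1.5)·(-1.5) + (-1.5)·(-1.5)) / 5 = 7.5/5 = 1.5
  Sample standard deviations s_i = √(s[i,i]):
  s(X) = √(6.5667) = 2.5626
  s(Y) = √(11.2) = 3.3466
  s(Z) = √(1.5) = 1.2247

Step 3 — r_{ij} = s_{ij} / (s_i · s_j):
  r[X,X] = 1 (diagonal).
  r[X,Y] = 4.4 / (2.5626 · 3.3466) = 4.4 / 8.5759 = 0.5131
  r[X,Z] = 0.9 / (2.5626 · 1.2247) = 0.9 / 3.1385 = 0.2868
  r[Y,Y] = 1 (diagonal).
  r[Y,Z] = 1.8 / (3.3466 · 1.2247) = 1.8 / 4.0988 = 0.4392
  r[Z,Z] = 1 (diagonal).

R is symmetric with unit diagonal. Assembling:

R = [[1, 0.5131, 0.2868],
 [0.5131, 1, 0.4392],
 [0.2868, 0.4392, 1]]


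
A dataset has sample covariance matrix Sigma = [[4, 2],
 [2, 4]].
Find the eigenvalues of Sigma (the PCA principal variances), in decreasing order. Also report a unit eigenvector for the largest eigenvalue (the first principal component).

Step 1 — characteristic polynomial of 2×2 Sigma:
  det(Sigma - λI) = λ² - trace · λ + det = 0.
  trace = 4 + 4 = 8, det = 4·4 - (2)² = 12.
Step 2 — discriminant:
  Δ = trace² - 4·det = 64 - 48 = 16.
Step 3 — eigenvalues:
  λ = (trace ± √Δ)/2 = (8 ± 4)/2,
  λ_1 = 6,  λ_2 = 2.

Step 4 — unit eigenvector for λ_1: solve (Sigma - λ_1 I)v = 0. First row:
  (4 - 6)·v_x + (2)·v_y = 0, i.e. (-2)·v_x + (2)·v_y = 0,
  so v ∝ (b, λ_1 - a) = (2, 2) = u.
  ||u|| = √((2)² + (2)²) = √(8) ≈ 2.8284,
  v_1 = u/||u|| ≈ (0.7071, 0.7071) (||v_1|| = 1).

λ_1 = 6,  λ_2 = 2;  v_1 ≈ (0.7071, 0.7071)


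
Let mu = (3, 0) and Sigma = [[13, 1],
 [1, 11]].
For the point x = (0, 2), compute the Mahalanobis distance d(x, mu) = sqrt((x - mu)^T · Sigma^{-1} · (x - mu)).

Step 1 — centre the observation: (x - mu) = (-3, 2).

Step 2 — invert Sigma. det(Sigma) = 13·11 - (1)² = 142.
  Sigma^{-1} = (1/det) · [[d, -b], [-b, a]] = [[0.0775, -0.007],
 [-0.007, 0.0915]].

Step 3 — form the quadratic (x - mu)^T · Sigma^{-1} · (x - mu):
  Sigma^{-1} · (x - mu) = (-0.2465, 0.2042).
  (x - mu)^T · [Sigma^{-1} · (x - mu)] = (-3)·(-0.2465) + (2)·(0.2042) = 1.1479.

Step 4 — take square root: d = √(1.1479) ≈ 1.0714.

d(x, mu) = √(1.1479) ≈ 1.0714


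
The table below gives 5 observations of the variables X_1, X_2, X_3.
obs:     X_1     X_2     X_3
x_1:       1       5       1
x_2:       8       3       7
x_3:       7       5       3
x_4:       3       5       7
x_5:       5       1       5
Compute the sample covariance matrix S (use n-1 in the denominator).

Step 1 — column means:
  mean(X_1) = (1 + 8 + 7 + 3 + 5) / 5 = 24/5 = 4.8
  mean(X_2) = (5 + 3 + 5 + 5 + 1) / 5 = 19/5 = 3.8
  mean(X_3) = (1 + 7 + 3 + 7 + 5) / 5 = 23/5 = 4.6

Step 2 — sample covariance S[i,j] = (1/(n-1)) · Σ_k (x_{k,i} - mean_i) · (x_{k,j} - mean_j), with n-1 = 4.
  S[X_1,X_1] = ((-3.8)·(-3.8) + (3.2)·(3.2) + (2.2)·(2.2) + (-1.8)·(-1.8) + (0.2)·(0.2)) / 4 = 32.8/4 = 8.2
  S[X_1,X_2] = ((-3.8)·(1.2) + (3.2)·(-0.8) + (2.2)·(1.2) + (-1.8)·(1.2) + (0.2)·(-2.8)) / 4 = -7.2/4 = -1.8
  S[X_1,X_3] = ((-3.8)·(-3.6) + (3.2)·(2.4) + (2.2)·(-1.6) + (-1.8)·(2.4) + (0.2)·(0.4)) / 4 = 13.6/4 = 3.4
  S[X_2,X_2] = ((1.2)·(1.2) + (-0.8)·(-0.8) + (1.2)·(1.2) + (1.2)·(1.2) + (-2.8)·(-2.8)) / 4 = 12.8/4 = 3.2
  S[X_2,X_3] = ((1.2)·(-3.6) + (-0.8)·(2.4) + (1.2)·(-1.6) + (1.2)·(2.4) + (-2.8)·(0.4)) / 4 = -6.4/4 = -1.6
  S[X_3,X_3] = ((-3.6)·(-3.6) + (2.4)·(2.4) + (-1.6)·(-1.6) + (2.4)·(2.4) + (0.4)·(0.4)) / 4 = 27.2/4 = 6.8

S is symmetric (S[j,i] = S[i,j]). Assembling:

S = [[8.2, -1.8, 3.4],
 [-1.8, 3.2, -1.6],
 [3.4, -1.6, 6.8]]


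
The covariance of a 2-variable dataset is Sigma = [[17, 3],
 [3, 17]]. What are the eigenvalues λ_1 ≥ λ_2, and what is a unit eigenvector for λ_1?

Step 1 — characteristic polynomial of 2×2 Sigma:
  det(Sigma - λI) = λ² - trace · λ + det = 0.
  trace = 17 + 17 = 34, det = 17·17 - (3)² = 280.
Step 2 — discriminant:
  Δ = trace² - 4·det = 1156 - 1120 = 36.
Step 3 — eigenvalues:
  λ = (trace ± √Δ)/2 = (34 ± 6)/2,
  λ_1 = 20,  λ_2 = 14.

Step 4 — unit eigenvector for λ_1: solve (Sigma - λ_1 I)v = 0. First row:
  (17 - 20)·v_x + (3)·v_y = 0, i.e. (-3)·v_x + (3)·v_y = 0,
  so v ∝ (b, λ_1 - a) = (3, 3) = u.
  ||u|| = √((3)² + (3)²) = √(18) ≈ 4.2426,
  v_1 = u/||u|| ≈ (0.7071, 0.7071) (||v_1|| = 1).

λ_1 = 20,  λ_2 = 14;  v_1 ≈ (0.7071, 0.7071)


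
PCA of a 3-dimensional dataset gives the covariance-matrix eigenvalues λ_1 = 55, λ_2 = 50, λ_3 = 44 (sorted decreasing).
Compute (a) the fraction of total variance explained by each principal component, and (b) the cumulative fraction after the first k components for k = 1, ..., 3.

Step 1 — total variance = trace(Sigma) = Σ λ_i = 55 + 50 + 44 = 149.

Step 2 — fraction explained by component i = λ_i / Σ λ:
  PC1: 55/149 = 0.3691
  PC2: 50/149 = 0.3356
  PC3: 44/149 = 0.2953

Step 3 — cumulative fraction after k components = (λ_1 + ... + λ_k) / Σ λ:
  k = 1: 55/149 = 0.3691
  k = 2: (55 + 50)/149 = 105/149 = 0.7047
  k = 3: (55 + 50 + 44)/149 = 149/149 = 1

Summary (fraction, with percent):

explained: PC1 0.3691 (36.91%), PC2 0.3356 (33.56%), PC3 0.2953 (29.53%);  cumulative: 0.3691, 0.7047, 1


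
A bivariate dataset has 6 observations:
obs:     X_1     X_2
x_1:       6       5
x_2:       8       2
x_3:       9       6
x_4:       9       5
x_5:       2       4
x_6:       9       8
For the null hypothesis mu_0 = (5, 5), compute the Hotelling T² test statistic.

Step 1 — sample mean vector:
  mean(X_1) = (6 + 8 + 9 + 9 + 2 + 9) / 6 = 43/6 = 7.1667
  mean(X_2) = (5 + 2 + 6 + 5 + 4 + 8) / 6 = 30/6 = 5
  x̄ = (7.1667, 5),  deviation x̄ - mu_0 = (7.1667, 5) - (5, 5) = (2.1667, 0).

Step 2 — sample covariance matrix, S[i,j] = (1/(n-1)) · Σ_k (x_{k,i} - mean_i) · (x_{k,j} - mean_j), divisor n-1 = 5:
  S[X_1,X_1] = ((-1.1667)·(-1.1667) + (0.8333)·(0.8333) + (1.8333)·(1.8333) + (1.8333)·(1.8333) + (-5.1667)·(-5.1667) + (1.8333)·(1.8333)) / 5 = 38.8333/5 = 7.7667
  S[X_1,X_2] = ((-1.1667)·(0) + (0.8333)·(-3) + (1.8333)·(1) + (1.8333)·(0) + (-5.1667)·(-1) + (1.8333)·(3)) / 5 = 10/5 = 2
  S[X_2,X_2] = ((0)·(0) + (-3)·(-3) + (1)·(1) + (0)·(0) + (-1)·(-1) + (3)·(3)) / 5 = 20/5 = 4
  S = [[7.7667, 2],
 [2, 4]].

Step 3 — invert S. det(S) = 7.7667·4 - (2)² = 27.0667.
  S^{-1} = (1/det) · [[d, -b], [-b, a]] = [[0.1478, -0.0739],
 [-0.0739, 0.2869]].

Step 4 — quadratic form (x̄ - mu_0)^T · S^{-1} · (x̄ - mu_0):
  S^{-1} · (x̄ - mu_0) = (0.3202, -0.1601),
  (x̄ - mu_0)^T · [...] = (2.1667)·(0.3202) + (0)·(-0.1601) = 0.6938.

Step 5 — scale by n: T² = 6 · 0.6938 = 4.1626.

T² ≈ 4.1626
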